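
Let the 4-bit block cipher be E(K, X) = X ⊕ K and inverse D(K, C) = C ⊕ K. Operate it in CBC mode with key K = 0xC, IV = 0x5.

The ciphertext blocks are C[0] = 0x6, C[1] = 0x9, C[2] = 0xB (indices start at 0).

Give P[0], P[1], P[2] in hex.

P[0] = 0xF, P[1] = 0x3, P[2] = 0xE

CBC decryption: P_i = D(K, C_i) ⊕ C_{i−1}, with C_{−1} = IV.
P[0]: D(K, 0x6) = 0xA; 0xA ⊕ 0x5 = 0xF.
P[1]: D(K, 0x9) = 0x5; 0x5 ⊕ 0x6 = 0x3.
P[2]: D(K, 0xB) = 0x7; 0x7 ⊕ 0x9 = 0xE.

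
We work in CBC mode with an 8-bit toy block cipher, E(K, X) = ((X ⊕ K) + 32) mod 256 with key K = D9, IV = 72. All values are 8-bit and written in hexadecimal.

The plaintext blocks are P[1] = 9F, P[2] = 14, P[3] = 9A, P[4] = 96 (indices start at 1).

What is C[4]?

C[4] = D1

CBC encryption: C_i = E(K, P_i ⊕ C_{i−1}), with C_{0} = IV.
C[1]: P[1] ⊕ 72 = ED; E(K, ED) = 66.
C[2]: P[2] ⊕ 66 = 72; E(K, 72) = DD.
C[3]: P[3] ⊕ DD = 47; E(K, 47) = D0.
C[4]: P[4] ⊕ D0 = 46; E(K, 46) = D1.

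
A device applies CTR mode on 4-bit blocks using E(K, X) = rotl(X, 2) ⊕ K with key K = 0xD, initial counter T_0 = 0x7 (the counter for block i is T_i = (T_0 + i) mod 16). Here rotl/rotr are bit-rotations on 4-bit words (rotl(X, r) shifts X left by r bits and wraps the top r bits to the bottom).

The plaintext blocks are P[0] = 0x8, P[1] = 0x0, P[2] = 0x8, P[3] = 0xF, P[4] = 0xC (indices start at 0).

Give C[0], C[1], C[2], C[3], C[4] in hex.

C[0] = 0x8, C[1] = 0xF, C[2] = 0x3, C[3] = 0x8, C[4] = 0xF

CTR encryption: S_i = E(K, T_i) where T_i is the counter for block i; C_i = P_i ⊕ S_i.
C[0]: T = 0x7, S = E(K, T) = 0x0; 0x8 ⊕ 0x0 = 0x8.
C[1]: T = 0x8, S = E(K, T) = 0xF; 0x0 ⊕ 0xF = 0xF.
C[2]: T = 0x9, S = E(K, T) = 0xB; 0x8 ⊕ 0xB = 0x3.
C[3]: T = 0xA, S = E(K, T) = 0x7; 0xF ⊕ 0x7 = 0x8.
C[4]: T = 0xB, S = E(K, T) = 0x3; 0xC ⊕ 0x3 = 0xF.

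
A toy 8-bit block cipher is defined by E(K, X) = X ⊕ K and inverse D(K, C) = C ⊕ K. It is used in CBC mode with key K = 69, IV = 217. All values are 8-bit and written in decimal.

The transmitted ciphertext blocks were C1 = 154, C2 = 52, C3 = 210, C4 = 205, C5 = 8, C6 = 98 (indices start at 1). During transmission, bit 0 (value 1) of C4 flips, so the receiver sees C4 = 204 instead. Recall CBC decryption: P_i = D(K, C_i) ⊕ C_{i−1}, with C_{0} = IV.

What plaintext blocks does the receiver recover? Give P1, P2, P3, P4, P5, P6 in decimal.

Only C4 changed, to 204. In CBC, a change in C_i garbles P_i and flips the same bit in P_{i+1}. Decrypting the received ciphertext:
P1: D(K, 154) = 223; 223 ⊕ 217 = 6.
P2: D(K, 52) = 113; 113 ⊕ 154 = 235.
P3: D(K, 210) = 151; 151 ⊕ 52 = 163.
P4: D(K, 204) = 137; 137 ⊕ 210 = 91.
P5: D(K, 8) = 77; 77 ⊕ 204 = 129.
P6: D(K, 98) = 39; 39 ⊕ 8 = 47.
Blocks that differ from the original plaintext: P4, P5.

P1 = 6, P2 = 235, P3 = 163, P4 = 91, P5 = 129, P6 = 47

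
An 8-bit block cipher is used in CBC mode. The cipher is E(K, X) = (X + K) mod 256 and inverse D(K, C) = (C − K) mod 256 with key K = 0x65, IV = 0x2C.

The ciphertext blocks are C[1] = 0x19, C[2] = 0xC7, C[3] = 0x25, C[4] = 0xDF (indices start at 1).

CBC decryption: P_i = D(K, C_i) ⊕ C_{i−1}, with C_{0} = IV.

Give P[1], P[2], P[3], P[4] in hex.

P[1] = 0x98, P[2] = 0x7B, P[3] = 0x07, P[4] = 0x5F

P[1]: D(K, 0x19) = 0xB4; 0xB4 ⊕ 0x2C = 0x98.
P[2]: D(K, 0xC7) = 0x62; 0x62 ⊕ 0x19 = 0x7B.
P[3]: D(K, 0x25) = 0xC0; 0xC0 ⊕ 0xC7 = 0x07.
P[4]: D(K, 0xDF) = 0x7A; 0x7A ⊕ 0x25 = 0x5F.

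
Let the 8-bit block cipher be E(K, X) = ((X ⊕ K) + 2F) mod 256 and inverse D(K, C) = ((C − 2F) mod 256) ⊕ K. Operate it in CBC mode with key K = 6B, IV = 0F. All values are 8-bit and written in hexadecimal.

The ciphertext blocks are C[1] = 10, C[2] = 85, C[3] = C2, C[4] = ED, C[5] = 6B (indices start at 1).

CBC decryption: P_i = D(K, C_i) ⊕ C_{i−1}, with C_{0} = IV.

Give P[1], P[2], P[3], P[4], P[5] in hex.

P[1] = 85, P[2] = 2D, P[3] = 7D, P[4] = 17, P[5] = BA

P[1]: D(K, 10) = 8A; 8A ⊕ 0F = 85.
P[2]: D(K, 85) = 3D; 3D ⊕ 10 = 2D.
P[3]: D(K, C2) = F8; F8 ⊕ 85 = 7D.
P[4]: D(K, ED) = D5; D5 ⊕ C2 = 17.
P[5]: D(K, 6B) = 57; 57 ⊕ ED = BA.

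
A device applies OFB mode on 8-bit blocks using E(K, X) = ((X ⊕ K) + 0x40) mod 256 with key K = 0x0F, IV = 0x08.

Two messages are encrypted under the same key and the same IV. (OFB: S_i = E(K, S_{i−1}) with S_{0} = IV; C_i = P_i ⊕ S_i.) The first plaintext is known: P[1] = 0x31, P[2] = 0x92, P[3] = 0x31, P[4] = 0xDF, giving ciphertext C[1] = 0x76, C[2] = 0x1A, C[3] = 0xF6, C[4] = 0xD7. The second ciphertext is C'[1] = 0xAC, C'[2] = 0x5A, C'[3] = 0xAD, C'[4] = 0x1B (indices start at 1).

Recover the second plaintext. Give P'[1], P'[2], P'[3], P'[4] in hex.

P'[1] = 0xEB, P'[2] = 0xD2, P'[3] = 0x6A, P'[4] = 0x13

In OFB with a reused IV, both messages share the same keystream S_i, so C_i ⊕ C'_i = P_i ⊕ P'_i and thus P'_i = P_i ⊕ C_i ⊕ C'_i.
P'[1]: 0x31 ⊕ 0x76 ⊕ 0xAC = 0xEB.
P'[2]: 0x92 ⊕ 0x1A ⊕ 0x5A = 0xD2.
P'[3]: 0x31 ⊕ 0xF6 ⊕ 0xAD = 0x6A.
P'[4]: 0xDF ⊕ 0xD7 ⊕ 0x1B = 0x13.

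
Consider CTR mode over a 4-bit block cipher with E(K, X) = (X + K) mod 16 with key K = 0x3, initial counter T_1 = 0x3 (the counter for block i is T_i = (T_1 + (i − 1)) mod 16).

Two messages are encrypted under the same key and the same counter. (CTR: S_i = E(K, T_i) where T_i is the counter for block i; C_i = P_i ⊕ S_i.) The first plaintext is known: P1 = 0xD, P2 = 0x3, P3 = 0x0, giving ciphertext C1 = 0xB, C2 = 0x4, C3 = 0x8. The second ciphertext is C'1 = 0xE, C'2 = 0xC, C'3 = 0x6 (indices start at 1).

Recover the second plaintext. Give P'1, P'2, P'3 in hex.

P'1 = 0x8, P'2 = 0xB, P'3 = 0xE

In CTR with a reused counter, both messages share the same keystream S_i, so C_i ⊕ C'_i = P_i ⊕ P'_i and thus P'_i = P_i ⊕ C_i ⊕ C'_i.
P'1: 0xD ⊕ 0xB ⊕ 0xE = 0x8.
P'2: 0x3 ⊕ 0x4 ⊕ 0xC = 0xB.
P'3: 0x0 ⊕ 0x8 ⊕ 0x6 = 0xE.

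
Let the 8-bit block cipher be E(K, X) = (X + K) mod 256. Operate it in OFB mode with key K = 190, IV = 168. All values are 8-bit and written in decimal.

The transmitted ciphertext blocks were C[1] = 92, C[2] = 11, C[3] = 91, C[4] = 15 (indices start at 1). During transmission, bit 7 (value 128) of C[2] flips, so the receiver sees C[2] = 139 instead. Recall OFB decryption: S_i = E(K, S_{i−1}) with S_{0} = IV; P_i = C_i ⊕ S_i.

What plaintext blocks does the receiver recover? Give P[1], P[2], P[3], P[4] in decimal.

P[1] = 58, P[2] = 175, P[3] = 185, P[4] = 175

Only C[2] changed, to 139. In OFB, a change in C_i flips the same bit in P_i only; the keystream is unaffected. Decrypting the received ciphertext:
P[1]: S = E(K, 168) = 102; 92 ⊕ 102 = 58.
P[2]: S = E(K, 102) = 36; 139 ⊕ 36 = 175.
P[3]: S = E(K, 36) = 226; 91 ⊕ 226 = 185.
P[4]: S = E(K, 226) = 160; 15 ⊕ 160 = 175.
Blocks that differ from the original plaintext: P[2].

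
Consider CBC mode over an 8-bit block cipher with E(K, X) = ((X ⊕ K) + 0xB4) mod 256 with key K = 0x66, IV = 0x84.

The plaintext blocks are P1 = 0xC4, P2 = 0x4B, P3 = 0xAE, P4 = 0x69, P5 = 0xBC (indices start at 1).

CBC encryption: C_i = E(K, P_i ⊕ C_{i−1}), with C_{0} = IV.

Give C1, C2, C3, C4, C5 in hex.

C1: P1 ⊕ 0x84 = 0x40; E(K, 0x40) = 0xDA.
C2: P2 ⊕ 0xDA = 0x91; E(K, 0x91) = 0xAB.
C3: P3 ⊕ 0xAB = 0x05; E(K, 0x05) = 0x17.
C4: P4 ⊕ 0x17 = 0x7E; E(K, 0x7E) = 0xCC.
C5: P5 ⊕ 0xCC = 0x70; E(K, 0x70) = 0xCA.

C1 = 0xDA, C2 = 0xAB, C3 = 0x17, C4 = 0xCC, C5 = 0xCA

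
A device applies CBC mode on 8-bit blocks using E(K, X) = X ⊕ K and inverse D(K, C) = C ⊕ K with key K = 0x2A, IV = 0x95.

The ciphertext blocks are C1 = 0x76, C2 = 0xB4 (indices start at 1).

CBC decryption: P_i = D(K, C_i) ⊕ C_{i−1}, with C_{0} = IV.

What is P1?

P1: D(K, 0x76) = 0x5C; 0x5C ⊕ 0x95 = 0xC9.

P1 = 0xC9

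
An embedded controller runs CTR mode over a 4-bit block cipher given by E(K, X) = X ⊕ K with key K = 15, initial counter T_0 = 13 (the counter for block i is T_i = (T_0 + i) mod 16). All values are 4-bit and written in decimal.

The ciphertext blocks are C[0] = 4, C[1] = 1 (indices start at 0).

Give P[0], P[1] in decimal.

P[0] = 6, P[1] = 0

CTR decryption: S_i = E(K, T_i) where T_i is the counter for block i; P_i = C_i ⊕ S_i.
P[0]: T = 13, S = E(K, T) = 2; 4 ⊕ 2 = 6.
P[1]: T = 14, S = E(K, T) = 1; 1 ⊕ 1 = 0.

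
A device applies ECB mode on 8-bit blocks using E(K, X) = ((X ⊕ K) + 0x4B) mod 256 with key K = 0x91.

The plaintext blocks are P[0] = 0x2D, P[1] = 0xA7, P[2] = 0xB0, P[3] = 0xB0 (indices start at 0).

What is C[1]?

C[1] = 0x81

ECB encryption: C_i = E(K, P_i).
C[1]: E(K, 0xA7) = 0x81.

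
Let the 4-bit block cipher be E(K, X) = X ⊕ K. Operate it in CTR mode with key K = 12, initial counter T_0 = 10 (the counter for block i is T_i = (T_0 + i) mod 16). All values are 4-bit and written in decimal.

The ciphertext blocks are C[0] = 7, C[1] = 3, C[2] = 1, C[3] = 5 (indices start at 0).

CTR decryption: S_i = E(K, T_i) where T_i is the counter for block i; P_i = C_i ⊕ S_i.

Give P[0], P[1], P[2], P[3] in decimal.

P[0] = 1, P[1] = 4, P[2] = 1, P[3] = 4

P[0]: T = 10, S = E(K, T) = 6; 7 ⊕ 6 = 1.
P[1]: T = 11, S = E(K, T) = 7; 3 ⊕ 7 = 4.
P[2]: T = 12, S = E(K, T) = 0; 1 ⊕ 0 = 1.
P[3]: T = 13, S = E(K, T) = 1; 5 ⊕ 1 = 4.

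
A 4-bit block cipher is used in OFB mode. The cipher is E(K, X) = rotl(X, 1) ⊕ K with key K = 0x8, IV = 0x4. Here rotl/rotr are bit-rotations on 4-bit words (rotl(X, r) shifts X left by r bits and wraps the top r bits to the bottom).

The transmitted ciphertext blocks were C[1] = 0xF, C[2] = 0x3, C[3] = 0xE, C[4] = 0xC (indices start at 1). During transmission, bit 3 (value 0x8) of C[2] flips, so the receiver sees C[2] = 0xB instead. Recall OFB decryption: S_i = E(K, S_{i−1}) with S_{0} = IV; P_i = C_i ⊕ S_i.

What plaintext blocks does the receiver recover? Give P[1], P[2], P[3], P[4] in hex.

P[1] = 0xF, P[2] = 0x3, P[3] = 0x7, P[4] = 0x7

Only C[2] changed, to 0xB. In OFB, a change in C_i flips the same bit in P_i only; the keystream is unaffected. Decrypting the received ciphertext:
P[1]: S = E(K, 0x4) = 0x0; 0xF ⊕ 0x0 = 0xF.
P[2]: S = E(K, 0x0) = 0x8; 0xB ⊕ 0x8 = 0x3.
P[3]: S = E(K, 0x8) = 0x9; 0xE ⊕ 0x9 = 0x7.
P[4]: S = E(K, 0x9) = 0xB; 0xC ⊕ 0xB = 0x7.
Blocks that differ from the original plaintext: P[2].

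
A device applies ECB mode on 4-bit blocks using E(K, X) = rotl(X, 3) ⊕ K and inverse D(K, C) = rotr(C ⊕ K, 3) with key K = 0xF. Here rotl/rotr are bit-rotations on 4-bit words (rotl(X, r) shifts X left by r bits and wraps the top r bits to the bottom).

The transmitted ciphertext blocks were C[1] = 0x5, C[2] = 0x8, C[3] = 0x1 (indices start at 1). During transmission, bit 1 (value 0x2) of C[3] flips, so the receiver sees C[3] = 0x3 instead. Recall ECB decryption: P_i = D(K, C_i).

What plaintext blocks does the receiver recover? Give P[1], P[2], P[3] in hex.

P[1] = 0x5, P[2] = 0xE, P[3] = 0x9

Only C[3] changed, to 0x3. In ECB, a change in C_i affects only P_i. Decrypting the received ciphertext:
P[1]: D(K, 0x5) = 0x5.
P[2]: D(K, 0x8) = 0xE.
P[3]: D(K, 0x3) = 0x9.
Blocks that differ from the original plaintext: P[3].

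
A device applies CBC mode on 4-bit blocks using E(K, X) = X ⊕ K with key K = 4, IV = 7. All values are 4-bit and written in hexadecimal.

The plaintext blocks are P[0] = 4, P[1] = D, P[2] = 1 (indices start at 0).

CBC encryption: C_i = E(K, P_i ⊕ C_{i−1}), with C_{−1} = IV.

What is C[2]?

C[0]: P[0] ⊕ 7 = 3; E(K, 3) = 7.
C[1]: P[1] ⊕ 7 = A; E(K, A) = E.
C[2]: P[2] ⊕ E = F; E(K, F) = B.

C[2] = B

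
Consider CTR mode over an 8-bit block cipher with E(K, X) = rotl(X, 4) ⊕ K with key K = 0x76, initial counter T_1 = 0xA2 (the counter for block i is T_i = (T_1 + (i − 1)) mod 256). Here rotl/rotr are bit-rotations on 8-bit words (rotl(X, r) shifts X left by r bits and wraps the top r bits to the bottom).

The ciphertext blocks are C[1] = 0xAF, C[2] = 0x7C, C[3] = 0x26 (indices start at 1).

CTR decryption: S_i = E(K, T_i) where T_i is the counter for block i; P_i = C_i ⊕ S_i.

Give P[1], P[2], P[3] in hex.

P[1]: T = 0xA2, S = E(K, T) = 0x5C; 0xAF ⊕ 0x5C = 0xF3.
P[2]: T = 0xA3, S = E(K, T) = 0x4C; 0x7C ⊕ 0x4C = 0x30.
P[3]: T = 0xA4, S = E(K, T) = 0x3C; 0x26 ⊕ 0x3C = 0x1A.

P[1] = 0xF3, P[2] = 0x30, P[3] = 0x1A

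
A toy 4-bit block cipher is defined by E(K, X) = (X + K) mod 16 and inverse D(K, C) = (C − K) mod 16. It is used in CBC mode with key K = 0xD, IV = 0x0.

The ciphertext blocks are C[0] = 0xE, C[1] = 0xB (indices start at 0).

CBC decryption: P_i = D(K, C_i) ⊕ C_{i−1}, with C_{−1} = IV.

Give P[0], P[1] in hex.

P[0]: D(K, 0xE) = 0x1; 0x1 ⊕ 0x0 = 0x1.
P[1]: D(K, 0xB) = 0xE; 0xE ⊕ 0xE = 0x0.

P[0] = 0x1, P[1] = 0x0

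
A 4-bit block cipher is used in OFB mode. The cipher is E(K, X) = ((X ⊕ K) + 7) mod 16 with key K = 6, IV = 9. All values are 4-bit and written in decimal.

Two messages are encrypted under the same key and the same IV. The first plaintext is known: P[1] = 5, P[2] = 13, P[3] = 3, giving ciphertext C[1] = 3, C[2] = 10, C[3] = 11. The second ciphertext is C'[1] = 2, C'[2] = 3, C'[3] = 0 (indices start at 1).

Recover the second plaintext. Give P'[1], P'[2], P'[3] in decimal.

P'[1] = 4, P'[2] = 4, P'[3] = 8

In OFB with a reused IV, both messages share the same keystream S_i, so C_i ⊕ C'_i = P_i ⊕ P'_i and thus P'_i = P_i ⊕ C_i ⊕ C'_i.
P'[1]: 5 ⊕ 3 ⊕ 2 = 4.
P'[2]: 13 ⊕ 10 ⊕ 3 = 4.
P'[3]: 3 ⊕ 11 ⊕ 0 = 8.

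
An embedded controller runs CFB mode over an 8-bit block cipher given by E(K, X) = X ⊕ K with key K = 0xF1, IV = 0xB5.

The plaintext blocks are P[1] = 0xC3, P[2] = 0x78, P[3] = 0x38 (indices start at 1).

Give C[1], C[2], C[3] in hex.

C[1] = 0x87, C[2] = 0x0E, C[3] = 0xC7

CFB encryption: C_i = P_i ⊕ E(K, C_{i−1}), with C_{0} = IV.
C[1]: E(K, 0xB5) = 0x44; 0xC3 ⊕ 0x44 = 0x87.
C[2]: E(K, 0x87) = 0x76; 0x78 ⊕ 0x76 = 0x0E.
C[3]: E(K, 0x0E) = 0xFF; 0x38 ⊕ 0xFF = 0xC7.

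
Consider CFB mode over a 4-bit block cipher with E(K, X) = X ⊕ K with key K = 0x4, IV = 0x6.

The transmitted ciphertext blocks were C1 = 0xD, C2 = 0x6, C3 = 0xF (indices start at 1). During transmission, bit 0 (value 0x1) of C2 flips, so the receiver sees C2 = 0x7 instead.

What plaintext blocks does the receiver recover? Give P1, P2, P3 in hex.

P1 = 0xF, P2 = 0xE, P3 = 0xC

CFB decryption: P_i = C_i ⊕ E(K, C_{i−1}), with C_{0} = IV.
Only C2 changed, to 0x7. In CFB, a change in C_i flips the same bit in P_i and garbles P_{i+1}. Decrypting the received ciphertext:
P1: E(K, 0x6) = 0x2; 0xD ⊕ 0x2 = 0xF.
P2: E(K, 0xD) = 0x9; 0x7 ⊕ 0x9 = 0xE.
P3: E(K, 0x7) = 0x3; 0xF ⊕ 0x3 = 0xC.
Blocks that differ from the original plaintext: P2, P3.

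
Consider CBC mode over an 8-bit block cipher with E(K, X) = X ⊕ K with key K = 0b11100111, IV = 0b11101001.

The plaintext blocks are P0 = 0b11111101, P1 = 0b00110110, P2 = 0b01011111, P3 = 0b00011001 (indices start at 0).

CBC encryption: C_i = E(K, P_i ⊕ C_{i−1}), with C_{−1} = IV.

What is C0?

C0 = 0b11110011

C0: P0 ⊕ 0b11101001 = 0b00010100; E(K, 0b00010100) = 0b11110011.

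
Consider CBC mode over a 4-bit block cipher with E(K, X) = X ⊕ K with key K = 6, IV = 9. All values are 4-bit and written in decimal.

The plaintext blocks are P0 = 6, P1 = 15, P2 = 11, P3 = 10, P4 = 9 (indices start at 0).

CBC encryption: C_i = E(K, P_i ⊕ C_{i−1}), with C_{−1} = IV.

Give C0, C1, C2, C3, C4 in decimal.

C0 = 9, C1 = 0, C2 = 13, C3 = 1, C4 = 14

C0: P0 ⊕ 9 = 15; E(K, 15) = 9.
C1: P1 ⊕ 9 = 6; E(K, 6) = 0.
C2: P2 ⊕ 0 = 11; E(K, 11) = 13.
C3: P3 ⊕ 13 = 7; E(K, 7) = 1.
C4: P4 ⊕ 1 = 8; E(K, 8) = 14.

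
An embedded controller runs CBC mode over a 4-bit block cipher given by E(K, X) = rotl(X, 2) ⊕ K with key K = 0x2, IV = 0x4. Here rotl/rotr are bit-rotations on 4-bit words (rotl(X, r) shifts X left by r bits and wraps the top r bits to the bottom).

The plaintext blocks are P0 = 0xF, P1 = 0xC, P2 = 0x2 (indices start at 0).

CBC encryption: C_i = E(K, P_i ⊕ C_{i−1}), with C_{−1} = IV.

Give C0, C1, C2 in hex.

C0: P0 ⊕ 0x4 = 0xB; E(K, 0xB) = 0xC.
C1: P1 ⊕ 0xC = 0x0; E(K, 0x0) = 0x2.
C2: P2 ⊕ 0x2 = 0x0; E(K, 0x0) = 0x2.

C0 = 0xC, C1 = 0x2, C2 = 0x2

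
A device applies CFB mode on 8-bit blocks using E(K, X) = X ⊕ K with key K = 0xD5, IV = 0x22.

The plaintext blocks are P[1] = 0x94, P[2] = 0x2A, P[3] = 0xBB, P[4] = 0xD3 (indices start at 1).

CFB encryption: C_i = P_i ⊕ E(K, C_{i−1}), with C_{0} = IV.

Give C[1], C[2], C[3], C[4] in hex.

C[1]: E(K, 0x22) = 0xF7; 0x94 ⊕ 0xF7 = 0x63.
C[2]: E(K, 0x63) = 0xB6; 0x2A ⊕ 0xB6 = 0x9C.
C[3]: E(K, 0x9C) = 0x49; 0xBB ⊕ 0x49 = 0xF2.
C[4]: E(K, 0xF2) = 0x27; 0xD3 ⊕ 0x27 = 0xF4.

C[1] = 0x63, C[2] = 0x9C, C[3] = 0xF2, C[4] = 0xF4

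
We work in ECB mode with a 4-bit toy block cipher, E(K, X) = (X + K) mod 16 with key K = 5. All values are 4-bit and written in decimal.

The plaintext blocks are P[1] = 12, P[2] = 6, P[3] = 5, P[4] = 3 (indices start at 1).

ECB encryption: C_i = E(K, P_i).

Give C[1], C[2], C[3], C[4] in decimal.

C[1]: E(K, 12) = 1.
C[2]: E(K, 6) = 11.
C[3]: E(K, 5) = 10.
C[4]: E(K, 3) = 8.

C[1] = 1, C[2] = 11, C[3] = 10, C[4] = 8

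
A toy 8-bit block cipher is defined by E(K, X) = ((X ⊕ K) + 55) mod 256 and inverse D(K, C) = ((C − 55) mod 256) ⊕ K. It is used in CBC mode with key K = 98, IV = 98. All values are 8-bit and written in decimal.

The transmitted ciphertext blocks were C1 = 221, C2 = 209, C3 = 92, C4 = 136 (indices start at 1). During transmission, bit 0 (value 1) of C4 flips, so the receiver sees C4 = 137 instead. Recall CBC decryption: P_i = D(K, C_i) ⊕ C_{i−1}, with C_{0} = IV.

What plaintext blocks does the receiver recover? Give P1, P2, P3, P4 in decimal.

Only C4 changed, to 137. In CBC, a change in C_i garbles P_i and flips the same bit in P_{i+1}. Decrypting the received ciphertext:
P1: D(K, 221) = 196; 196 ⊕ 98 = 166.
P2: D(K, 209) = 248; 248 ⊕ 221 = 37.
P3: D(K, 92) = 71; 71 ⊕ 209 = 150.
P4: D(K, 137) = 48; 48 ⊕ 92 = 108.
Blocks that differ from the original plaintext: P4.

P1 = 166, P2 = 37, P3 = 150, P4 = 108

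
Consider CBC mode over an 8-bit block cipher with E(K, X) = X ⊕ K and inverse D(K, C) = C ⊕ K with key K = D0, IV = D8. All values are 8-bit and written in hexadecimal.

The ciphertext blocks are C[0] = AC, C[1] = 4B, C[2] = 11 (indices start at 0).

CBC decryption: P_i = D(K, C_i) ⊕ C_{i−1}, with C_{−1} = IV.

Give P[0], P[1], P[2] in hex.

P[0]: D(K, AC) = 7C; 7C ⊕ D8 = A4.
P[1]: D(K, 4B) = 9B; 9B ⊕ AC = 37.
P[2]: D(K, 11) = C1; C1 ⊕ 4B = 8A.

P[0] = A4, P[1] = 37, P[2] = 8A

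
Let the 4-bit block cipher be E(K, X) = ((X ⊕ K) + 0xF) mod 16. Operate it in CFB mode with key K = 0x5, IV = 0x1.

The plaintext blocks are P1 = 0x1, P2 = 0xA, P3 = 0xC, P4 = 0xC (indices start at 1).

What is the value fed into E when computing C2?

CFB encryption: C_i = P_i ⊕ E(K, C_{i−1}), with C_{0} = IV.
C1: E(K, 0x1) = 0x3; 0x1 ⊕ 0x3 = 0x2.
C2: E(K, 0x2) = 0x6; 0xA ⊕ 0x6 = 0xC.
So the input to E for block 2 is 0x2.

0x2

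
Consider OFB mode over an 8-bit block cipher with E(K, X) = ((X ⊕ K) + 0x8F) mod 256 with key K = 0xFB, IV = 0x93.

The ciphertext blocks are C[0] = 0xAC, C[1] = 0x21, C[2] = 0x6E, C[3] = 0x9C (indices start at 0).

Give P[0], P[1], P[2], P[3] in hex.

OFB decryption: S_i = E(K, S_{i−1}) with S_{−1} = IV; P_i = C_i ⊕ S_i.
P[0]: S = E(K, 0x93) = 0xF7; 0xAC ⊕ 0xF7 = 0x5B.
P[1]: S = E(K, 0xF7) = 0x9B; 0x21 ⊕ 0x9B = 0xBA.
P[2]: S = E(K, 0x9B) = 0xEF; 0x6E ⊕ 0xEF = 0x81.
P[3]: S = E(K, 0xEF) = 0xA3; 0x9C ⊕ 0xA3 = 0x3F.

P[0] = 0x5B, P[1] = 0xBA, P[2] = 0x81, P[3] = 0x3F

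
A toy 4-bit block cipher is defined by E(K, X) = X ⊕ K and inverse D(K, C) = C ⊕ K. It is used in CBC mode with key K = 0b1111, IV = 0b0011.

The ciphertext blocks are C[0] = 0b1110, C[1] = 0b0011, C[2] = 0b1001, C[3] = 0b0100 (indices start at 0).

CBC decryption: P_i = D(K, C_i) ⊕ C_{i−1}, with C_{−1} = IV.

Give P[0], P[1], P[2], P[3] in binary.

P[0]: D(K, 0b1110) = 0b0001; 0b0001 ⊕ 0b0011 = 0b0010.
P[1]: D(K, 0b0011) = 0b1100; 0b1100 ⊕ 0b1110 = 0b0010.
P[2]: D(K, 0b1001) = 0b0110; 0b0110 ⊕ 0b0011 = 0b0101.
P[3]: D(K, 0b0100) = 0b1011; 0b1011 ⊕ 0b1001 = 0b0010.

P[0] = 0b0010, P[1] = 0b0010, P[2] = 0b0101, P[3] = 0b0010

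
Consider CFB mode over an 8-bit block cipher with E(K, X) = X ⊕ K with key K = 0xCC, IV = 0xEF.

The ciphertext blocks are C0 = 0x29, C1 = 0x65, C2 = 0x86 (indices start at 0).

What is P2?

P2 = 0x2F

CFB decryption: P_i = C_i ⊕ E(K, C_{i−1}), with C_{−1} = IV.
P2: E(K, 0x65) = 0xA9; 0x86 ⊕ 0xA9 = 0x2F.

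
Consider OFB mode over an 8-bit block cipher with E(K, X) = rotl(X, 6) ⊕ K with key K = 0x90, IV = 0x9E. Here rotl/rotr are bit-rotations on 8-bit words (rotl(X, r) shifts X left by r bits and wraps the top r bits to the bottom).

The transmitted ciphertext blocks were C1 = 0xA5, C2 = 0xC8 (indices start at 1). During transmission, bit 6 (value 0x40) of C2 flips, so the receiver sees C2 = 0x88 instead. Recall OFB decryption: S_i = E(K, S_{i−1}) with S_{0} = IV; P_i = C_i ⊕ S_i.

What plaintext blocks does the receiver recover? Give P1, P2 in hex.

P1 = 0x92, P2 = 0xD5

Only C2 changed, to 0x88. In OFB, a change in C_i flips the same bit in P_i only; the keystream is unaffected. Decrypting the received ciphertext:
P1: S = E(K, 0x9E) = 0x37; 0xA5 ⊕ 0x37 = 0x92.
P2: S = E(K, 0x37) = 0x5D; 0x88 ⊕ 0x5D = 0xD5.
Blocks that differ from the original plaintext: P2.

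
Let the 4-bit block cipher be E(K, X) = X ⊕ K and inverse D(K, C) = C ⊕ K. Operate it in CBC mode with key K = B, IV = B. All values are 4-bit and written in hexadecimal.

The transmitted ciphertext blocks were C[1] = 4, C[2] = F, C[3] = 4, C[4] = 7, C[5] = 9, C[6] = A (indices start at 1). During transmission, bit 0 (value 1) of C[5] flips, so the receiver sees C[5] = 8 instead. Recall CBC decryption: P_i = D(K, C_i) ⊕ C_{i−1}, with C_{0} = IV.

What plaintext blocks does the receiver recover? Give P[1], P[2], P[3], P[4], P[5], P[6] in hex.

Only C[5] changed, to 8. In CBC, a change in C_i garbles P_i and flips the same bit in P_{i+1}. Decrypting the received ciphertext:
P[1]: D(K, 4) = F; F ⊕ B = 4.
P[2]: D(K, F) = 4; 4 ⊕ 4 = 0.
P[3]: D(K, 4) = F; F ⊕ F = 0.
P[4]: D(K, 7) = C; C ⊕ 4 = 8.
P[5]: D(K, 8) = 3; 3 ⊕ 7 = 4.
P[6]: D(K, A) = 1; 1 ⊕ 8 = 9.
Blocks that differ from the original plaintext: P[5], P[6].

P[1] = 4, P[2] = 0, P[3] = 0, P[4] = 8, P[5] = 4, P[6] = 9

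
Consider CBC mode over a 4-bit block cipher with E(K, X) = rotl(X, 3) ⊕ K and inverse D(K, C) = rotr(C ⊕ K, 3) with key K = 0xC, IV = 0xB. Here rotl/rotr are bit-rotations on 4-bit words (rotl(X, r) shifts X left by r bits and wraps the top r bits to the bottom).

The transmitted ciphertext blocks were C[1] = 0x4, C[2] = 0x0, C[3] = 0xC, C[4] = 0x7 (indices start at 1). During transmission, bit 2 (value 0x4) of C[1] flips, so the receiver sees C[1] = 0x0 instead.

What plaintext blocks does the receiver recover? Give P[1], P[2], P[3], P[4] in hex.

CBC decryption: P_i = D(K, C_i) ⊕ C_{i−1}, with C_{0} = IV.
Only C[1] changed, to 0x0. In CBC, a change in C_i garbles P_i and flips the same bit in P_{i+1}. Decrypting the received ciphertext:
P[1]: D(K, 0x0) = 0x9; 0x9 ⊕ 0xB = 0x2.
P[2]: D(K, 0x0) = 0x9; 0x9 ⊕ 0x0 = 0x9.
P[3]: D(K, 0xC) = 0x0; 0x0 ⊕ 0x0 = 0x0.
P[4]: D(K, 0x7) = 0x7; 0x7 ⊕ 0xC = 0xB.
Blocks that differ from the original plaintext: P[1], P[2].

P[1] = 0x2, P[2] = 0x9, P[3] = 0x0, P[4] = 0xB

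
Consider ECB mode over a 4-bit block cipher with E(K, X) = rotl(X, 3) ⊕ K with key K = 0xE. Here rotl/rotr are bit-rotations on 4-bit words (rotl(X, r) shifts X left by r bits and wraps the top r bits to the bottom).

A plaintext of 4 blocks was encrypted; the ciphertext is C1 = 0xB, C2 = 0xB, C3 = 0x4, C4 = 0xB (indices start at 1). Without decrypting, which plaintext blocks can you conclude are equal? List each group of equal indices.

P1 = P2 = P4

ECB encrypts each block independently with the same key, so equal ciphertext blocks imply equal plaintext blocks.
C1 = C2 = C4 = 0xB, so P1 = P2 = P4.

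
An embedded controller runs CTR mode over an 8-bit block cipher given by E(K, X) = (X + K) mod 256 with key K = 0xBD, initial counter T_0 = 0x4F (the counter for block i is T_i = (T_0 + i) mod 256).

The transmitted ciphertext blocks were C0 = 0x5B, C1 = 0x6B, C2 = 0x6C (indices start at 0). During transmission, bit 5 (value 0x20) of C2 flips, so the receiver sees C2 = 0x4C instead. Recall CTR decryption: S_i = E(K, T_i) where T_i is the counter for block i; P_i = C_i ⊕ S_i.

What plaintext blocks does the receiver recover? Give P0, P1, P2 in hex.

P0 = 0x57, P1 = 0x66, P2 = 0x42

Only C2 changed, to 0x4C. In CTR, a change in C_i flips the same bit in P_i only; the keystream is unaffected. Decrypting the received ciphertext:
P0: T = 0x4F, S = E(K, T) = 0x0C; 0x5B ⊕ 0x0C = 0x57.
P1: T = 0x50, S = E(K, T) = 0x0D; 0x6B ⊕ 0x0D = 0x66.
P2: T = 0x51, S = E(K, T) = 0x0E; 0x4C ⊕ 0x0E = 0x42.
Blocks that differ from the original plaintext: P2.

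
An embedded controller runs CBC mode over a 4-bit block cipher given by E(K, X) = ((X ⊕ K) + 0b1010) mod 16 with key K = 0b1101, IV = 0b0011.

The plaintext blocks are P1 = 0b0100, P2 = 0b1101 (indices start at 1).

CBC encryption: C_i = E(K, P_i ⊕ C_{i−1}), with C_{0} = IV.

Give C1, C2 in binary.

C1 = 0b0100, C2 = 0b1110

C1: P1 ⊕ 0b0011 = 0b0111; E(K, 0b0111) = 0b0100.
C2: P2 ⊕ 0b0100 = 0b1001; E(K, 0b1001) = 0b1110.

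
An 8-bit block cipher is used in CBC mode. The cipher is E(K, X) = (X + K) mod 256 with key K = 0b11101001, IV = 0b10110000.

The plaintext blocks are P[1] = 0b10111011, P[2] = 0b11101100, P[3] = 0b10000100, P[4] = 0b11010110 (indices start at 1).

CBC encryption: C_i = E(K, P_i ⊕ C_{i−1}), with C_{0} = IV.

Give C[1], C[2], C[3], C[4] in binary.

C[1]: P[1] ⊕ 0b10110000 = 0b00001011; E(K, 0b00001011) = 0b11110100.
C[2]: P[2] ⊕ 0b11110100 = 0b00011000; E(K, 0b00011000) = 0b00000001.
C[3]: P[3] ⊕ 0b00000001 = 0b10000101; E(K, 0b10000101) = 0b01101110.
C[4]: P[4] ⊕ 0b01101110 = 0b10111000; E(K, 0b10111000) = 0b10100001.

C[1] = 0b11110100, C[2] = 0b00000001, C[3] = 0b01101110, C[4] = 0b10100001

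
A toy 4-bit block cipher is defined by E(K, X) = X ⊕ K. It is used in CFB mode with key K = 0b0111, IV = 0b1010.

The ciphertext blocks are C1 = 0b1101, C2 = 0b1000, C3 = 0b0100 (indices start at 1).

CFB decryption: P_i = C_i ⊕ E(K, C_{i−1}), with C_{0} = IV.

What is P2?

P2: E(K, 0b1101) = 0b1010; 0b1000 ⊕ 0b1010 = 0b0010.

P2 = 0b0010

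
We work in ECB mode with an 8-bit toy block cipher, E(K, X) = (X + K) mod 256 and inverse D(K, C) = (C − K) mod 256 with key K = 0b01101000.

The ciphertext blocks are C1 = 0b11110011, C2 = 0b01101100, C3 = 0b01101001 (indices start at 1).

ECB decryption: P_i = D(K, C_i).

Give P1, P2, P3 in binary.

P1 = 0b10001011, P2 = 0b00000100, P3 = 0b00000001

P1: D(K, 0b11110011) = 0b10001011.
P2: D(K, 0b01101100) = 0b00000100.
P3: D(K, 0b01101001) = 0b00000001.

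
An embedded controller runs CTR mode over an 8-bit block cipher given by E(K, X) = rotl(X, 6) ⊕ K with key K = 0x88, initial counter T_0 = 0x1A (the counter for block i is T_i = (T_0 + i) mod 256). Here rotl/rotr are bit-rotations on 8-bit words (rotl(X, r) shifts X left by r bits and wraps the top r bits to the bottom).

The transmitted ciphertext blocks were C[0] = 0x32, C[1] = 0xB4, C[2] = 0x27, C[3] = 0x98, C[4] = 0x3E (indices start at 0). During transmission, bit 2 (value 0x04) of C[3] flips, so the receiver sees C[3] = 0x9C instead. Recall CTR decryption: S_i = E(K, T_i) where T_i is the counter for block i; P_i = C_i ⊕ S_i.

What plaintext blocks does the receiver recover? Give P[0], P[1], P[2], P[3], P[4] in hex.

Only C[3] changed, to 0x9C. In CTR, a change in C_i flips the same bit in P_i only; the keystream is unaffected. Decrypting the received ciphertext:
P[0]: T = 0x1A, S = E(K, T) = 0x0E; 0x32 ⊕ 0x0E = 0x3C.
P[1]: T = 0x1B, S = E(K, T) = 0x4E; 0xB4 ⊕ 0x4E = 0xFA.
P[2]: T = 0x1C, S = E(K, T) = 0x8F; 0x27 ⊕ 0x8F = 0xA8.
P[3]: T = 0x1D, S = E(K, T) = 0xCF; 0x9C ⊕ 0xCF = 0x53.
P[4]: T = 0x1E, S = E(K, T) = 0x0F; 0x3E ⊕ 0x0F = 0x31.
Blocks that differ from the original plaintext: P[3].

P[0] = 0x3C, P[1] = 0xFA, P[2] = 0xA8, P[3] = 0x53, P[4] = 0x31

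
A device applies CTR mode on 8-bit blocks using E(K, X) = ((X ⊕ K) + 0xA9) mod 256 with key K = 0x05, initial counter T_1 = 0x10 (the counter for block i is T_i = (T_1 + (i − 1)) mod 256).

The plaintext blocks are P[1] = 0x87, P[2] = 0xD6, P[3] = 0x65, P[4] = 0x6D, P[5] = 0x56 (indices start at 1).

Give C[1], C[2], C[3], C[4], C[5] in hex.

C[1] = 0x39, C[2] = 0x6B, C[3] = 0xA5, C[4] = 0xD2, C[5] = 0xEC

CTR encryption: S_i = E(K, T_i) where T_i is the counter for block i; C_i = P_i ⊕ S_i.
C[1]: T = 0x10, S = E(K, T) = 0xBE; 0x87 ⊕ 0xBE = 0x39.
C[2]: T = 0x11, S = E(K, T) = 0xBD; 0xD6 ⊕ 0xBD = 0x6B.
C[3]: T = 0x12, S = E(K, T) = 0xC0; 0x65 ⊕ 0xC0 = 0xA5.
C[4]: T = 0x13, S = E(K, T) = 0xBF; 0x6D ⊕ 0xBF = 0xD2.
C[5]: T = 0x14, S = E(K, T) = 0xBA; 0x56 ⊕ 0xBA = 0xEC.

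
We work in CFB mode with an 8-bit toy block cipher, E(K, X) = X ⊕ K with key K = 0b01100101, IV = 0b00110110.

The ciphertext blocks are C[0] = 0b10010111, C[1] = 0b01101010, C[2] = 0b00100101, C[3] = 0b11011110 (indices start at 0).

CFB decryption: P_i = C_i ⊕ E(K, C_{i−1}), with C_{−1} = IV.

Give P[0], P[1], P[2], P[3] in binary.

P[0]: E(K, 0b00110110) = 0b01010011; 0b10010111 ⊕ 0b01010011 = 0b11000100.
P[1]: E(K, 0b10010111) = 0b11110010; 0b01101010 ⊕ 0b11110010 = 0b10011000.
P[2]: E(K, 0b01101010) = 0b00001111; 0b00100101 ⊕ 0b00001111 = 0b00101010.
P[3]: E(K, 0b00100101) = 0b01000000; 0b11011110 ⊕ 0b01000000 = 0b10011110.

P[0] = 0b11000100, P[1] = 0b10011000, P[2] = 0b00101010, P[3] = 0b10011110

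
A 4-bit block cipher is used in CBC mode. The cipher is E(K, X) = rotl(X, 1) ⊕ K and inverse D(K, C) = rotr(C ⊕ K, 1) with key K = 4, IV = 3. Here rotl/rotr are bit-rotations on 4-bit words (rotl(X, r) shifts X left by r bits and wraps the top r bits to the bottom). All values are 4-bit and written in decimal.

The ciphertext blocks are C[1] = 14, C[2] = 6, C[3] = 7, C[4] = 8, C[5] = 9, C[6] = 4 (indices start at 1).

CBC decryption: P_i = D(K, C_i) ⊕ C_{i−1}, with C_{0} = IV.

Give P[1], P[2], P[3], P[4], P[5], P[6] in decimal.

P[1] = 6, P[2] = 15, P[3] = 15, P[4] = 1, P[5] = 6, P[6] = 9

P[1]: D(K, 14) = 5; 5 ⊕ 3 = 6.
P[2]: D(K, 6) = 1; 1 ⊕ 14 = 15.
P[3]: D(K, 7) = 9; 9 ⊕ 6 = 15.
P[4]: D(K, 8) = 6; 6 ⊕ 7 = 1.
P[5]: D(K, 9) = 14; 14 ⊕ 8 = 6.
P[6]: D(K, 4) = 0; 0 ⊕ 9 = 9.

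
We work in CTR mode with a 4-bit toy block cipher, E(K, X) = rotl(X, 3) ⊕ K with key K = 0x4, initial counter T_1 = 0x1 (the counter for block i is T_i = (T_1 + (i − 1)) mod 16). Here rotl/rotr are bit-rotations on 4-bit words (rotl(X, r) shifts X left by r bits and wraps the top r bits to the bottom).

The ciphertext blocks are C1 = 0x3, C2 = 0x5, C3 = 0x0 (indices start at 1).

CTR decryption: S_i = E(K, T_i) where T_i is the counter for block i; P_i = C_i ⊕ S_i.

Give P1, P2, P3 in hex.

P1 = 0xF, P2 = 0x0, P3 = 0xD

P1: T = 0x1, S = E(K, T) = 0xC; 0x3 ⊕ 0xC = 0xF.
P2: T = 0x2, S = E(K, T) = 0x5; 0x5 ⊕ 0x5 = 0x0.
P3: T = 0x3, S = E(K, T) = 0xD; 0x0 ⊕ 0xD = 0xD.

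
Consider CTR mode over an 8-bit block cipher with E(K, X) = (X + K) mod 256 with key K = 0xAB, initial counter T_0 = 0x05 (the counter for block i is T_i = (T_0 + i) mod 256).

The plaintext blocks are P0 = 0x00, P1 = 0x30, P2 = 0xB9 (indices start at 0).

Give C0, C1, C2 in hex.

CTR encryption: S_i = E(K, T_i) where T_i is the counter for block i; C_i = P_i ⊕ S_i.
C0: T = 0x05, S = E(K, T) = 0xB0; 0x00 ⊕ 0xB0 = 0xB0.
C1: T = 0x06, S = E(K, T) = 0xB1; 0x30 ⊕ 0xB1 = 0x81.
C2: T = 0x07, S = E(K, T) = 0xB2; 0xB9 ⊕ 0xB2 = 0x0B.

C0 = 0xB0, C1 = 0x81, C2 = 0x0B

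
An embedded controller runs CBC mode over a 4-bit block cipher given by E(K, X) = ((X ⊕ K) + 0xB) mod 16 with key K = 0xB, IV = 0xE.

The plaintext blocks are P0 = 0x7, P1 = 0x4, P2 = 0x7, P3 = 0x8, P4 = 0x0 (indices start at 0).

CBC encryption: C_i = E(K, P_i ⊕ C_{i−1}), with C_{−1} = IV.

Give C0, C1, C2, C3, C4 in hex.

C0 = 0xD, C1 = 0xD, C2 = 0xC, C3 = 0xA, C4 = 0xC

C0: P0 ⊕ 0xE = 0x9; E(K, 0x9) = 0xD.
C1: P1 ⊕ 0xD = 0x9; E(K, 0x9) = 0xD.
C2: P2 ⊕ 0xD = 0xA; E(K, 0xA) = 0xC.
C3: P3 ⊕ 0xC = 0x4; E(K, 0x4) = 0xA.
C4: P4 ⊕ 0xA = 0xA; E(K, 0xA) = 0xC.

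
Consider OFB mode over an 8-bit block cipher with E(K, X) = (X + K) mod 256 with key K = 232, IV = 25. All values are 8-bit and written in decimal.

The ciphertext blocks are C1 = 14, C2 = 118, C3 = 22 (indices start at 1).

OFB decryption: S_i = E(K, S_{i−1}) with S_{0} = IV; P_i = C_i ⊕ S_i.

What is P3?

P3 = 199

P1: S = E(K, 25) = 1; 14 ⊕ 1 = 15.
P2: S = E(K, 1) = 233; 118 ⊕ 233 = 159.
P3: S = E(K, 233) = 209; 22 ⊕ 209 = 199.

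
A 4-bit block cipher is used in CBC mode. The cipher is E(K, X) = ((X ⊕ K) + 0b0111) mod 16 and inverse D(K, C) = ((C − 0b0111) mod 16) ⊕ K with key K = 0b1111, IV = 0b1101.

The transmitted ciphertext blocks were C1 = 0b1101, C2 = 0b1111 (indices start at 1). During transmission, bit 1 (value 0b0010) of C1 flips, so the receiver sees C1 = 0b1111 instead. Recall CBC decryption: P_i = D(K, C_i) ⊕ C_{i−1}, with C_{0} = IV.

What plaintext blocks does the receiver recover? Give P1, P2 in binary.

P1 = 0b1010, P2 = 0b1000

Only C1 changed, to 0b1111. In CBC, a change in C_i garbles P_i and flips the same bit in P_{i+1}. Decrypting the received ciphertext:
P1: D(K, 0b1111) = 0b0111; 0b0111 ⊕ 0b1101 = 0b1010.
P2: D(K, 0b1111) = 0b0111; 0b0111 ⊕ 0b1111 = 0b1000.
Blocks that differ from the original plaintext: P1, P2.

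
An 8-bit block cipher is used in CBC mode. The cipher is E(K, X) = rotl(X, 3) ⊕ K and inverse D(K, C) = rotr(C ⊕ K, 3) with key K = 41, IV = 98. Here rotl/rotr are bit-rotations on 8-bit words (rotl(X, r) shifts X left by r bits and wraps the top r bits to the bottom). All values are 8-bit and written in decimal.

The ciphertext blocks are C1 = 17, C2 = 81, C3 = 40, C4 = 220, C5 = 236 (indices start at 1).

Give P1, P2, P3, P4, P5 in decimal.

CBC decryption: P_i = D(K, C_i) ⊕ C_{i−1}, with C_{0} = IV.
P1: D(K, 17) = 7; 7 ⊕ 98 = 101.
P2: D(K, 81) = 15; 15 ⊕ 17 = 30.
P3: D(K, 40) = 32; 32 ⊕ 81 = 113.
P4: D(K, 220) = 190; 190 ⊕ 40 = 150.
P5: D(K, 236) = 184; 184 ⊕ 220 = 100.

P1 = 101, P2 = 30, P3 = 113, P4 = 150, P5 = 100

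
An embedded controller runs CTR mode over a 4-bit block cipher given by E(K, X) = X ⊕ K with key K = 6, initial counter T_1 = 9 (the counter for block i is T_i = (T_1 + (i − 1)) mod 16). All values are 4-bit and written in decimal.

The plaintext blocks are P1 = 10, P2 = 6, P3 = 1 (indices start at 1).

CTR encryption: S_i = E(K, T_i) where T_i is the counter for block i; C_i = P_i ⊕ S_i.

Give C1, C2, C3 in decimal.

C1 = 5, C2 = 10, C3 = 12

C1: T = 9, S = E(K, T) = 15; 10 ⊕ 15 = 5.
C2: T = 10, S = E(K, T) = 12; 6 ⊕ 12 = 10.
C3: T = 11, S = E(K, T) = 13; 1 ⊕ 13 = 12.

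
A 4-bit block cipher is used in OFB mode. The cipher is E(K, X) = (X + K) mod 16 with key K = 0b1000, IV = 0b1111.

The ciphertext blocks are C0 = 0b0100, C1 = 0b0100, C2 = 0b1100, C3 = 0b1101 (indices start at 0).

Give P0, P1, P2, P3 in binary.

P0 = 0b0011, P1 = 0b1011, P2 = 0b1011, P3 = 0b0010

OFB decryption: S_i = E(K, S_{i−1}) with S_{−1} = IV; P_i = C_i ⊕ S_i.
P0: S = E(K, 0b1111) = 0b0111; 0b0100 ⊕ 0b0111 = 0b0011.
P1: S = E(K, 0b0111) = 0b1111; 0b0100 ⊕ 0b1111 = 0b1011.
P2: S = E(K, 0b1111) = 0b0111; 0b1100 ⊕ 0b0111 = 0b1011.
P3: S = E(K, 0b0111) = 0b1111; 0b1101 ⊕ 0b1111 = 0b0010.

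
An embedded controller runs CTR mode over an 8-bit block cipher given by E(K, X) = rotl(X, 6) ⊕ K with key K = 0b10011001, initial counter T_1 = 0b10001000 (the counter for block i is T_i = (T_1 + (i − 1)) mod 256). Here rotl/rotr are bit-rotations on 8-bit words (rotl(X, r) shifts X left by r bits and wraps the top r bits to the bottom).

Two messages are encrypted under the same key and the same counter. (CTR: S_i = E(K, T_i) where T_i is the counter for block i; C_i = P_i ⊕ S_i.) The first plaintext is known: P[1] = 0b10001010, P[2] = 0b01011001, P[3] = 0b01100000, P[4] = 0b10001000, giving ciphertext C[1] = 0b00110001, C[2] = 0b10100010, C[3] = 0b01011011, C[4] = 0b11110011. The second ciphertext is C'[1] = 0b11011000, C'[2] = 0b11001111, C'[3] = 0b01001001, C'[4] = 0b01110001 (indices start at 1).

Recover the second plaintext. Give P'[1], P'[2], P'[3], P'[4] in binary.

P'[1] = 0b01100011, P'[2] = 0b00110100, P'[3] = 0b01110010, P'[4] = 0b00001010

In CTR with a reused counter, both messages share the same keystream S_i, so C_i ⊕ C'_i = P_i ⊕ P'_i and thus P'_i = P_i ⊕ C_i ⊕ C'_i.
P'[1]: 0b10001010 ⊕ 0b00110001 ⊕ 0b11011000 = 0b01100011.
P'[2]: 0b01011001 ⊕ 0b10100010 ⊕ 0b11001111 = 0b00110100.
P'[3]: 0b01100000 ⊕ 0b01011011 ⊕ 0b01001001 = 0b01110010.
P'[4]: 0b10001000 ⊕ 0b11110011 ⊕ 0b01110001 = 0b00001010.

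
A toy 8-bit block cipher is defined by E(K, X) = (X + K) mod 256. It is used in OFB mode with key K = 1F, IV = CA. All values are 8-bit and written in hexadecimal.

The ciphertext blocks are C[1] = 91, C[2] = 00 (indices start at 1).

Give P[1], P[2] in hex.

P[1] = 78, P[2] = 08

OFB decryption: S_i = E(K, S_{i−1}) with S_{0} = IV; P_i = C_i ⊕ S_i.
P[1]: S = E(K, CA) = E9; 91 ⊕ E9 = 78.
P[2]: S = E(K, E9) = 08; 00 ⊕ 08 = 08.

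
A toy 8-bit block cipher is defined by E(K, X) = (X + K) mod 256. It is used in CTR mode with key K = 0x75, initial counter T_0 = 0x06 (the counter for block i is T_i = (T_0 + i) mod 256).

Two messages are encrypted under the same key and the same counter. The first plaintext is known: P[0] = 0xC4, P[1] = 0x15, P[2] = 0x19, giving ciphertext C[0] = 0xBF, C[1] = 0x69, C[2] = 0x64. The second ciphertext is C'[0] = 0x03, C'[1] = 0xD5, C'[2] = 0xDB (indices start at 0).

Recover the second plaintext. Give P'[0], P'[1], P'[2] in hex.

In CTR with a reused counter, both messages share the same keystream S_i, so C_i ⊕ C'_i = P_i ⊕ P'_i and thus P'_i = P_i ⊕ C_i ⊕ C'_i.
P'[0]: 0xC4 ⊕ 0xBF ⊕ 0x03 = 0x78.
P'[1]: 0x15 ⊕ 0x69 ⊕ 0xD5 = 0xA9.
P'[2]: 0x19 ⊕ 0x64 ⊕ 0xDB = 0xA6.

P'[0] = 0x78, P'[1] = 0xA9, P'[2] = 0xA6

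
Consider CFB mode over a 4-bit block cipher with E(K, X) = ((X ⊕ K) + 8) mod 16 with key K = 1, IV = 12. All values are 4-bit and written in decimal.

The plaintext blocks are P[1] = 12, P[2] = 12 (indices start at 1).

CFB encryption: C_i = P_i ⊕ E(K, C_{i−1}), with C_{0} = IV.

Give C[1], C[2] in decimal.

C[1] = 9, C[2] = 12

C[1]: E(K, 12) = 5; 12 ⊕ 5 = 9.
C[2]: E(K, 9) = 0; 12 ⊕ 0 = 12.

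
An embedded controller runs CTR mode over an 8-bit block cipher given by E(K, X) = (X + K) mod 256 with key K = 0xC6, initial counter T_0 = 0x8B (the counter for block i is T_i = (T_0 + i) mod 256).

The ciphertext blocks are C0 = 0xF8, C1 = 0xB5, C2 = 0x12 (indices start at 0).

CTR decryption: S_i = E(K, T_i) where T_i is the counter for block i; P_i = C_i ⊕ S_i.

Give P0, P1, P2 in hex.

P0: T = 0x8B, S = E(K, T) = 0x51; 0xF8 ⊕ 0x51 = 0xA9.
P1: T = 0x8C, S = E(K, T) = 0x52; 0xB5 ⊕ 0x52 = 0xE7.
P2: T = 0x8D, S = E(K, T) = 0x53; 0x12 ⊕ 0x53 = 0x41.

P0 = 0xA9, P1 = 0xE7, P2 = 0x41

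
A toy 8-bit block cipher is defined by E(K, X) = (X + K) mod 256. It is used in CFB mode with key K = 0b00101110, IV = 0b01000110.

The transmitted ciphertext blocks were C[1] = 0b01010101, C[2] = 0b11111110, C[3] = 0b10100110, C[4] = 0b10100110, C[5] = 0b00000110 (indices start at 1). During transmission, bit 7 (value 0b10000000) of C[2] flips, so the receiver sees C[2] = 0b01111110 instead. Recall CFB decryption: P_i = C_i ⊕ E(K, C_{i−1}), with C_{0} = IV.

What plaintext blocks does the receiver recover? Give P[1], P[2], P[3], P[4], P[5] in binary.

P[1] = 0b00100001, P[2] = 0b11111101, P[3] = 0b00001010, P[4] = 0b01110010, P[5] = 0b11010010

Only C[2] changed, to 0b01111110. In CFB, a change in C_i flips the same bit in P_i and garbles P_{i+1}. Decrypting the received ciphertext:
P[1]: E(K, 0b01000110) = 0b01110100; 0b01010101 ⊕ 0b01110100 = 0b00100001.
P[2]: E(K, 0b01010101) = 0b10000011; 0b01111110 ⊕ 0b10000011 = 0b11111101.
P[3]: E(K, 0b01111110) = 0b10101100; 0b10100110 ⊕ 0b10101100 = 0b00001010.
P[4]: E(K, 0b10100110) = 0b11010100; 0b10100110 ⊕ 0b11010100 = 0b01110010.
P[5]: E(K, 0b10100110) = 0b11010100; 0b00000110 ⊕ 0b11010100 = 0b11010010.
Blocks that differ from the original plaintext: P[2], P[3].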